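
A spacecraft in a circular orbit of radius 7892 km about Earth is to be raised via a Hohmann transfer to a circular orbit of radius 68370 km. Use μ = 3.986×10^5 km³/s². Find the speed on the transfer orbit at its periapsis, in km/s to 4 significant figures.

The Hohmann ellipse has a_t = (r₁ + r₂)/2 = 38131 km.
At periapsis, r = 7892 km.
From the vis-viva equation, v = √[μ(2/r − 1/a_t)] = 9.516 km/s.

v = 9.516 km/s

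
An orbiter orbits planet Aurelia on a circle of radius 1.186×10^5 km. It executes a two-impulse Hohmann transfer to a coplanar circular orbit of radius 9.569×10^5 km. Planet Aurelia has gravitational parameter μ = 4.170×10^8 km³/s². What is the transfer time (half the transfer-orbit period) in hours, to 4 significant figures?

The Hohmann ellipse has a_t = (r₁ + r₂)/2 = 5.3775×10^5 km.
Transfer time t = π√(a_t³/μ) = π√((5.3775×10^5)³ / 4.170×10^8) = 60670 s.
Converting: 60670 s ÷ 3600 s/hour = 16.85 hours.

t = 16.85 hours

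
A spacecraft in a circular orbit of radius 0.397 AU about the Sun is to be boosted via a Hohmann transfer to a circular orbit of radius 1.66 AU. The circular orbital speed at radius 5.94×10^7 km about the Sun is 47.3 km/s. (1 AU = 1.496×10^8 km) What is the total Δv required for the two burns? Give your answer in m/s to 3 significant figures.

From the circular-orbit relation v² = μ/r at r = 5.94×10^7 km: μ = v²r = (47.3)² × 5.94×10^7 = 1.32895×10^11 km³/s².
In km: r₁ = 0.397 × 1.496×10^8 = 5.93912×10^7 km; r₂ = 1.66 × 1.496×10^8 = 2.48336×10^8 km.
The Hohmann ellipse has a_t = (r₁ + r₂)/2 = 1.538636×10^8 km.
At r₁ the circular-orbit speed is v₁ = √(μ/r₁) = 47.304 km/s.
Transfer-orbit speed at r₁ (v² = μ(2/r − 1/a)): v_p = √[μ(2/r₁ − 1/a_t)] = 60.096 km/s.
First burn Δv₁ = |v_p − v₁| = 12.79 km/s.
Circular speed at r₂: v₂ = √(μ/r₂) = 23.133 km/s.
Transfer-orbit speed at r₂: v_a = √[μ(2/r₂ − 1/a_t)] = 14.372 km/s.
Second burn Δv₂ = |v₂ − v_a| = 8.761 km/s.
Δv = Δv₁ + Δv₂ = 12.79 + 8.761 = 21.55 km/s.

Δv = 21600 m/s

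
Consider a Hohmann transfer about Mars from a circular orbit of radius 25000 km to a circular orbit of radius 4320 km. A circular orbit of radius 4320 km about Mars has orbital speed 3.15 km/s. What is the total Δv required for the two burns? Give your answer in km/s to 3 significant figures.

From the circular-orbit relation v² = μ/r at r = 4320 km: μ = v²r = (3.15)² × 4320 = 42865.2 km³/s².
The Hohmann ellipse has a_t = (r₁ + r₂)/2 = 14660 km.
Circular speed at r₁: v₁ = √(μ/r₁) = √(42865.2/25000) = 1.3094 km/s.
Transfer-orbit speed at r₁ (vis-viva): v_a = √[μ(2/r₁ − 1/a_t)] = 0.71082 km/s.
First burn Δv₁ = |v_a − v₁| = 0.5986 km/s.
At r₂, v₂ = √(μ/r₂) = 3.1500 km/s.
Transfer-orbit speed at r₂: v_p = √[μ(2/r₂ − 1/a_t)] = 4.1135 km/s.
Second burn Δv₂ = |v₂ − v_p| = 0.9635 km/s.
Total Δv = Δv₁ + Δv₂ = 1.562 km/s.

Δv = 1.56 km/s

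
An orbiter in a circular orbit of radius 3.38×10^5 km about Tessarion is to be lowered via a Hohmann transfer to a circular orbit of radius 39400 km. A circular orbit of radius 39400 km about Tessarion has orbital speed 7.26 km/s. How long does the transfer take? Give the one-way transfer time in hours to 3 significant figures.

From the circular-orbit relation v² = μ/r at r = 39400 km: μ = v²r = (7.26)² × 39400 = 2.07668×10^6 km³/s².
Semi-major axis of the transfer orbit: a_t = (3.380×10^5 + 39400)/2 = 1.887×10^5 km.
By Kepler's third law the transfer-orbit period is T = 2π√(a_t³/μ), so t = T/2 = 1.787×10^5 s.
Converting: 1.787×10^5 s ÷ 3600 s/hour = 49.6 hours.

t = 49.6 hours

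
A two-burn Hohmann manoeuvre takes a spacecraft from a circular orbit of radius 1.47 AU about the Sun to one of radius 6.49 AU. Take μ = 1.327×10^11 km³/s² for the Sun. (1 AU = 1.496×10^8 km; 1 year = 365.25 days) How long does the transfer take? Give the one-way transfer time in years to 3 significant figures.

In km: r₁ = 1.47 × 1.496×10^8 = 2.19912×10^8 km; r₂ = 6.49 × 1.496×10^8 = 9.70904×10^8 km.
The Hohmann ellipse has a_t = (r₁ + r₂)/2 = 5.95408×10^8 km.
By Kepler's third law the transfer-orbit period is T = 2π√(a_t³/μ), so t = T/2 = 1.253×10^8 s.
Converting: 1.253×10^8 s ÷ 3.15576×10^7 s/year (365.25 × 86400) = 3.97 years.

t = 3.97 years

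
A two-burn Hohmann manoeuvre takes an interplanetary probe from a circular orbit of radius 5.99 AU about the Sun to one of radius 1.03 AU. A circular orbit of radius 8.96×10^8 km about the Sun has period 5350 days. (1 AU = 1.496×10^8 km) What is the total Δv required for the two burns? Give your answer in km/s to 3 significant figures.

Δv = 14.6 km/s

From Kepler's third law T² = 4π²r³/μ at r = 8.96×10^8 km, T = 5350 days = 5350 × 86400 s = 4.6224×10^8 s: μ = 4π²r³/T² = 1.32907×10^11 km³/s².
In km: r₁ = 5.99 × 1.496×10^8 = 8.96104×10^8 km; r₂ = 1.03 × 1.496×10^8 = 1.54088×10^8 km.
Transfer-ellipse semi-major axis a_t = (r₁ + r₂)/2 = (8.96104×10^8 + 1.54088×10^8)/2 = 5.25096×10^8 km.
At r₁ the circular-orbit speed is v₁ = √(μ/r₁) = 12.1785 km/s.
On the transfer ellipse at r₁, v² = μ(2/r − 1/a) gives v_a = √[μ(2/r₁ − 1/a_t)] = 6.59721 km/s.
First burn Δv₁ = |v_a − v₁| = 5.581 km/s.
At r₂, v₂ = √(μ/r₂) = 29.369 km/s.
Transfer-orbit speed at r₂: v_p = √[μ(2/r₂ − 1/a_t)] = 38.366 km/s.
Second burn Δv₂ = |v₂ − v_p| = 8.997 km/s.
Total Δv = Δv₁ + Δv₂ = 14.58 km/s.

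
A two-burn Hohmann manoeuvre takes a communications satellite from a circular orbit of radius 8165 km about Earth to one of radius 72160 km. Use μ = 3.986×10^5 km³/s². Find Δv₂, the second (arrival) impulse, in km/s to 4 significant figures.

Semi-major axis of the transfer orbit: a_t = (8165 + 72160)/2 = 40162.5 km.
On the circular orbit at r = 72160 km, v_c = √(μ/r) = 2.3503 km/s.
Transfer-orbit speed at the same r (vis-viva, a = a_t): v_t = √[μ(2/r − 1/a_t)] = 1.0597 km/s.
Δv₂ = |v_t − v_c| = |1.0597 − 2.3503| = 1.291 km/s.

Δv₂ = 1.291 km/s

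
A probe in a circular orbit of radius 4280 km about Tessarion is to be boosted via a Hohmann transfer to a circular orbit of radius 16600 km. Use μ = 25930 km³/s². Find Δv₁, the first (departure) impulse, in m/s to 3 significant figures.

Δv₁ = 642 m/s

Semi-major axis of the transfer orbit: a_t = (4280 + 16600)/2 = 10440 km.
Circular speed at r = 4280 km: v_c = √(μ/r) = 2.4614 km/s.
Transfer-orbit speed at the same r (vis-viva, a = a_t): v_t = √[μ(2/r − 1/a_t)] = 3.1037 km/s.
Δv₁ = |v_t − v_c| = |3.1037 − 2.4614| = 0.6423 km/s.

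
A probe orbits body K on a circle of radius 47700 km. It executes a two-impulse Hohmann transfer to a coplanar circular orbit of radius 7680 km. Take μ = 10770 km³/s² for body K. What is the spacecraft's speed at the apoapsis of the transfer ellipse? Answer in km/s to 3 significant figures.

The Hohmann ellipse has a_t = (r₁ + r₂)/2 = 27690 km.
At apoapsis, r = 47700 km.
Vis-viva: v = √[μ(2/r − 1/a_t)] = √[10770 × (2/47700 − 1/27690)] = 0.2502 km/s.

v = 0.250 km/s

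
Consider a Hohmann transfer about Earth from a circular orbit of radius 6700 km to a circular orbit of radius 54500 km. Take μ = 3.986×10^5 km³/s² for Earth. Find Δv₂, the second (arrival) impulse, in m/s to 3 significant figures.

Δv₂ = 1440 m/s

Transfer-ellipse semi-major axis a_t = (r₁ + r₂)/2 = (6700 + 54500)/2 = 30600 km.
Circular speed at r = 54500 km: v_c = √(μ/r) = 2.704 km/s.
Transfer-orbit speed at the same r (vis-viva, a = a_t): v_t = √[μ(2/r − 1/a_t)] = 1.265 km/s.
Δv₂ = |v_t − v_c| = |1.265 − 2.704| = 1.439 km/s.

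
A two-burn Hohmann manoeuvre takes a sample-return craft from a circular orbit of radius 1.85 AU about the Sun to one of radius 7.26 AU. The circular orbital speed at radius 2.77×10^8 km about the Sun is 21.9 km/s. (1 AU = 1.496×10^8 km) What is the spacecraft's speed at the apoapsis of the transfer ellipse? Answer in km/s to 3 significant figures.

v = 7.05 km/s

From the circular-orbit relation v² = μ/r at r = 2.77×10^8 km: μ = v²r = (21.9)² × 2.77×10^8 = 1.32852×10^11 km³/s².
In km: r₁ = 1.85 × 1.496×10^8 = 2.7676×10^8 km; r₂ = 7.26 × 1.496×10^8 = 1.086096×10^9 km.
The Hohmann ellipse has a_t = (r₁ + r₂)/2 = 6.81428×10^8 km.
The apoapsis of the transfer ellipse is at r = 1.086096×10^9 km.
From the vis-viva equation, v = √[μ(2/r − 1/a_t)] = 7.048 km/s.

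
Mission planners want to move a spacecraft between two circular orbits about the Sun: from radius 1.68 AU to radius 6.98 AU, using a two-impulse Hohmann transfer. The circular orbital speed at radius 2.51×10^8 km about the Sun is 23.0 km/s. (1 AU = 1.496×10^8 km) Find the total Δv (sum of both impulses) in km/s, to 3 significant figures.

From the circular-orbit relation v² = μ/r at r = 2.51×10^8 km: μ = v²r = (23.0)² × 2.51×10^8 = 1.32779×10^11 km³/s².
In km: r₁ = 1.68 × 1.496×10^8 = 2.51328×10^8 km; r₂ = 6.98 × 1.496×10^8 = 1.044208×10^9 km.
The Hohmann ellipse has a_t = (r₁ + r₂)/2 = 6.47768×10^8 km.
At r₁ the circular-orbit speed is v₁ = √(μ/r₁) = 22.985 km/s.
On the transfer ellipse at r₁, v² = μ(2/r − 1/a) gives v_p = √[μ(2/r₁ − 1/a_t)] = 29.183 km/s.
First burn Δv₁ = |v_p − v₁| = 6.198 km/s.
Circular speed at r₂: v₂ = √(μ/r₂) = 11.276 km/s.
Transfer-orbit speed at r₂: v_a = √[μ(2/r₂ − 1/a_t)] = 7.0240 km/s.
Second burn Δv₂ = |v₂ − v_a| = 4.252 km/s.
Δv = Δv₁ + Δv₂ = 6.198 + 4.252 = 10.45 km/s.

Δv = 10.5 km/s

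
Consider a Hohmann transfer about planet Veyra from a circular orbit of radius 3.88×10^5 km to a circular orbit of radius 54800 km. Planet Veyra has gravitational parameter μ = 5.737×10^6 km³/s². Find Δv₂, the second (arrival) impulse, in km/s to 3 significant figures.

Δv₂ = 3.31 km/s

Semi-major axis of the transfer orbit: a_t = (3.880×10^5 + 54800)/2 = 2.214×10^5 km.
Circular speed at r = 54800 km: v_c = √(μ/r) = 10.232 km/s.
Vis-viva on the transfer ellipse at r = 54800 km gives v_t = √[μ(2/r − 1/a_t)] = 13.545 km/s.
Δv₂ = |v_t − v_c| = |13.545 − 10.232| = 3.313 km/s.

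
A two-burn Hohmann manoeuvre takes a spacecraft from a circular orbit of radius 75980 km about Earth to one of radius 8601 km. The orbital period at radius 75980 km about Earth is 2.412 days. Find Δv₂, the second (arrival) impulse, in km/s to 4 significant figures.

Δv₂ = 2.318 km/s

From Kepler's third law T² = 4π²r³/μ at r = 75980 km, T = 2.412 days = 2.412 × 86400 s = 2.083968×10^5 s: μ = 4π²r³/T² = 3.98727×10^5 km³/s².
Semi-major axis of the transfer orbit: a_t = (75980 + 8601)/2 = 42290.5 km.
Circular speed at r = 8601 km: v_c = √(μ/r) = 6.80869 km/s.
Vis-viva on the transfer ellipse at r = 8601 km gives v_t = √[μ(2/r − 1/a_t)] = 9.12623 km/s.
Δv₂ = |v_t − v_c| = |9.12623 − 6.80869| = 2.318 km/s.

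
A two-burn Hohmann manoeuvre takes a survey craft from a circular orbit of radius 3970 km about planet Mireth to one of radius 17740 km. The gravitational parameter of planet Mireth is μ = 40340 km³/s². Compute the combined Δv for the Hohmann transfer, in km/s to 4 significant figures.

Δv = 1.483 km/s

Transfer-ellipse semi-major axis a_t = (r₁ + r₂)/2 = (3970 + 17740)/2 = 10855 km.
Circular speed at r₁: v₁ = √(μ/r₁) = √(40340/3970) = 3.1877 km/s.
Transfer-orbit speed at r₁ (vis-viva): v_p = √[μ(2/r₁ − 1/a_t)] = 4.0751 km/s.
First burn Δv₁ = |v_p − v₁| = 0.8874 km/s.
At r₂, v₂ = √(μ/r₂) = 1.508 km/s.
Transfer-orbit speed at r₂: v_a = √[μ(2/r₂ − 1/a_t)] = 0.9120 km/s.
Second burn Δv₂ = |v₂ − v_a| = 0.5960 km/s.
Δv = Δv₁ + Δv₂ = 0.8874 + 0.5960 = 1.483 km/s.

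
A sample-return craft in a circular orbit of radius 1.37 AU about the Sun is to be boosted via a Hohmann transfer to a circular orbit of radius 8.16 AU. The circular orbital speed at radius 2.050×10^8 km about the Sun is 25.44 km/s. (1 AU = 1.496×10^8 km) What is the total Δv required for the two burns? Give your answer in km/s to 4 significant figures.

Δv = 12.69 km/s

From the circular-orbit relation v² = μ/r at r = 2.050×10^8 km: μ = v²r = (25.44)² × 2.050×10^8 = 1.32675×10^11 km³/s².
In km: r₁ = 1.37 × 1.496×10^8 = 2.04952×10^8 km; r₂ = 8.16 × 1.496×10^8 = 1.220736×10^9 km.
Transfer-ellipse semi-major axis a_t = (r₁ + r₂)/2 = (2.04952×10^8 + 1.220736×10^9)/2 = 7.12844×10^8 km.
At r₁ the circular-orbit speed is v₁ = √(μ/r₁) = 25.443 km/s.
On the transfer ellipse at r₁, vis-viva gives v_p = √[μ(2/r₁ − 1/a_t)] = 33.295 km/s.
First burn Δv₁ = |v_p − v₁| = 7.852 km/s.
Circular speed at r₂: v₂ = √(μ/r₂) = 10.425 km/s.
Transfer-orbit speed at r₂: v_a = √[μ(2/r₂ − 1/a_t)] = 5.5900 km/s.
Second burn Δv₂ = |v₂ − v_a| = 4.835 km/s.
Total Δv = Δv₁ + Δv₂ = 12.69 km/s.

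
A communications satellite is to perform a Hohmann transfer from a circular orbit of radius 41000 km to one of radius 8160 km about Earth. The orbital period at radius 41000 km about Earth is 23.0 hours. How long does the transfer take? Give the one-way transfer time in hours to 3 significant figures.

t = 5.34 hours

From Kepler's third law T² = 4π²r³/μ at r = 41000 km, T = 23.0 hours = 23.0 × 3600 s = 82800 s: μ = 4π²r³/T² = 3.96872×10^5 km³/s².
The Hohmann ellipse has a_t = (r₁ + r₂)/2 = 24580 km.
By Kepler's third law the transfer-orbit period is T = 2π√(a_t³/μ), so t = T/2 = 19220 s.
Converting: 19220 s ÷ 3600 s/hour = 5.34 hours.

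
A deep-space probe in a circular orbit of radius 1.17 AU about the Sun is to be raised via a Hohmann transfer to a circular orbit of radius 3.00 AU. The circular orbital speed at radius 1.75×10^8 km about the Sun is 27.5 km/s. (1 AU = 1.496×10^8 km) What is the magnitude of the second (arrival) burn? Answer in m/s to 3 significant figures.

From the circular-orbit relation v² = μ/r at r = 1.75×10^8 km: μ = v²r = (27.5)² × 1.75×10^8 = 1.32344×10^11 km³/s².
In km: r₁ = 1.17 × 1.496×10^8 = 1.75032×10^8 km; r₂ = 3.00 × 1.496×10^8 = 4.488×10^8 km.
The Hohmann ellipse has a_t = (r₁ + r₂)/2 = 3.11916×10^8 km.
Circular speed at r = 4.488×10^8 km: v_c = √(μ/r) = 17.172 km/s.
Vis-viva on the transfer ellipse at r = 4.488×10^8 km gives v_t = √[μ(2/r − 1/a_t)] = 12.864 km/s.
Δv₂ = |v_t − v_c| = |12.864 − 17.172| = 4.308 km/s.

Δv₂ = 4310 m/s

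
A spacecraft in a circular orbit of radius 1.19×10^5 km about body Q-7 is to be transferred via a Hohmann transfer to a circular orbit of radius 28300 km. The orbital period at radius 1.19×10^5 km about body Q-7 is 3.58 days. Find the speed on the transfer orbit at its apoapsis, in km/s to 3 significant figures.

v = 1.50 km/s

From Kepler's third law T² = 4π²r³/μ at r = 1.19×10^5 km, T = 3.58 days = 3.58 × 86400 s = 3.09312×10^5 s: μ = 4π²r³/T² = 6.95356×10^5 km³/s².
The Hohmann ellipse has a_t = (r₁ + r₂)/2 = 73650 km.
The apoapsis of the transfer ellipse is at r = 1.190×10^5 km.
Applying v² = μ(2/r − 1/a_t): v = 1.498 km/s.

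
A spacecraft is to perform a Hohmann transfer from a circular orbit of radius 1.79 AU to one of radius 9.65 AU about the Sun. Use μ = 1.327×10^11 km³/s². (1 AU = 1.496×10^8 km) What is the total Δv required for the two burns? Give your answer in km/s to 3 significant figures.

Δv = 10.9 km/s

In km: r₁ = 1.79 × 1.496×10^8 = 2.67784×10^8 km; r₂ = 9.65 × 1.496×10^8 = 1.44364×10^9 km.
The Hohmann ellipse has a_t = (r₁ + r₂)/2 = 8.55712×10^8 km.
At r₁ the circular-orbit speed is v₁ = √(μ/r₁) = 22.261 km/s.
On the transfer ellipse at r₁, vis-viva gives v_p = √[μ(2/r₁ − 1/a_t)] = 28.914 km/s.
First burn Δv₁ = |v_p − v₁| = 6.653 km/s.
At r₂, v₂ = √(μ/r₂) = 9.5875 km/s.
Transfer-orbit speed at r₂: v_a = √[μ(2/r₂ − 1/a_t)] = 5.3633 km/s.
Second burn Δv₂ = |v₂ − v_a| = 4.224 km/s.
Δv = Δv₁ + Δv₂ = 6.653 + 4.224 = 10.88 km/s.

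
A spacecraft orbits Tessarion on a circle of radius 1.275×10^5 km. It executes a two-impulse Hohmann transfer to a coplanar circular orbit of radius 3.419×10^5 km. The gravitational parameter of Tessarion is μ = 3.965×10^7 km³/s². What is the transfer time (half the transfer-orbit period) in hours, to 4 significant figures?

t = 15.76 hours

The Hohmann ellipse has a_t = (r₁ + r₂)/2 = 2.347×10^5 km.
Transfer time t = π√(a_t³/μ) = π√((2.347×10^5)³ / 3.965×10^7) = 56730 s.
Converting: 56730 s ÷ 3600 s/hour = 15.76 hours.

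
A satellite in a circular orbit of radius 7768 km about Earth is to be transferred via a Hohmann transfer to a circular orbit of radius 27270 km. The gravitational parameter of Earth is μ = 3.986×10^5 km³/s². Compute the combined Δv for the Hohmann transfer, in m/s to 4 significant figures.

Transfer-ellipse semi-major axis a_t = (r₁ + r₂)/2 = (7768 + 27270)/2 = 17519 km.
At r₁ the circular-orbit speed is v₁ = √(μ/r₁) = 7.163 km/s.
Transfer-orbit speed at r₁ (vis-viva equation): v_p = √[μ(2/r₁ − 1/a_t)] = 8.937 km/s.
First burn Δv₁ = |v_p − v₁| = 1.774 km/s.
Circular speed at r₂: v₂ = √(μ/r₂) = 3.823 km/s.
Transfer-orbit speed at r₂: v_a = √[μ(2/r₂ − 1/a_t)] = 2.546 km/s.
Second burn Δv₂ = |v₂ − v_a| = 1.277 km/s.
Δv = Δv₁ + Δv₂ = 1.774 + 1.277 = 3.051 km/s.

Δv = 3051 m/s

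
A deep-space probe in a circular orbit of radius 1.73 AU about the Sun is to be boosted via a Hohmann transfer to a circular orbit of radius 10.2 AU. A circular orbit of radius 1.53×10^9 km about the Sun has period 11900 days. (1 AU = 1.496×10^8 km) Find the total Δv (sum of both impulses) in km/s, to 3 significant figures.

From Kepler's third law T² = 4π²r³/μ at r = 1.53×10^9 km, T = 11900 days = 11900 × 86400 s = 1.02816×10^9 s: μ = 4π²r³/T² = 1.33756×10^11 km³/s².
In km: r₁ = 1.73 × 1.496×10^8 = 2.58808×10^8 km; r₂ = 10.2 × 1.496×10^8 = 1.52592×10^9 km.
Semi-major axis of the transfer orbit: a_t = (2.58808×10^8 + 1.52592×10^9)/2 = 8.92364×10^8 km.
At r₁ the circular-orbit speed is v₁ = √(μ/r₁) = 22.734 km/s.
Transfer-orbit speed at r₁ (vis-viva equation): v_p = √[μ(2/r₁ − 1/a_t)] = 29.728 km/s.
First burn Δv₁ = |v_p − v₁| = 6.994 km/s.
At r₂, v₂ = √(μ/r₂) = 9.362 km/s.
Transfer-orbit speed at r₂: v_a = √[μ(2/r₂ − 1/a_t)] = 5.042 km/s.
Second burn Δv₂ = |v₂ − v_a| = 4.320 km/s.
Δv = Δv₁ + Δv₂ = 6.994 + 4.320 = 11.31 km/s.

Δv = 11.3 km/s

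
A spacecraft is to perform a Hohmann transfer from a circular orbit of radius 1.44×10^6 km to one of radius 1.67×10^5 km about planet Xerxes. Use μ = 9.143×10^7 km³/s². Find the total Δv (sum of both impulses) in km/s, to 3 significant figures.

Semi-major axis of the transfer orbit: a_t = (1.440×10^6 + 1.670×10^5)/2 = 8.035×10^5 km.
At r₁ the circular-orbit speed is v₁ = √(μ/r₁) = 7.9683 km/s.
On the transfer ellipse at r₁, v² = μ(2/r − 1/a) gives v_a = √[μ(2/r₁ − 1/a_t)] = 3.6327 km/s.
First burn Δv₁ = |v_a − v₁| = 4.336 km/s.
Circular speed at r₂: v₂ = √(μ/r₂) = 23.3984 km/s.
Transfer-orbit speed at r₂: v_p = √[μ(2/r₂ − 1/a_t)] = 31.3238 km/s.
Second burn Δv₂ = |v₂ − v_p| = 7.925 km/s.
Δv = Δv₁ + Δv₂ = 4.336 + 7.925 = 12.26 km/s.

Δv = 12.3 km/s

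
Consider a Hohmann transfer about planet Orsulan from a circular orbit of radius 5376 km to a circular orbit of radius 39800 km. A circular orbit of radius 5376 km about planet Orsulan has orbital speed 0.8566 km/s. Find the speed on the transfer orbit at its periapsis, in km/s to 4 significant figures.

From the circular-orbit relation v² = μ/r at r = 5376 km: μ = v²r = (0.8566)² × 5376 = 3944.71 km³/s².
Semi-major axis of the transfer orbit: a_t = (5376 + 39800)/2 = 22588 km.
The periapsis of the transfer ellipse is at r = 5376 km.
Applying v² = μ(2/r − 1/a_t): v = 1.137 km/s.

v = 1.137 km/s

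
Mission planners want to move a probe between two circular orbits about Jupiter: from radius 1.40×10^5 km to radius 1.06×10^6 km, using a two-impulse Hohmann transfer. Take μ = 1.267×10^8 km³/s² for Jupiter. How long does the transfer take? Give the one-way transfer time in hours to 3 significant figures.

Semi-major axis of the transfer orbit: a_t = (1.400×10^5 + 1.060×10^6)/2 = 6.000×10^5 km.
Transfer time t = π√(a_t³/μ) = π√((6.000×10^5)³ / 1.267×10^8) = 1.297×10^5 s.
Converting: 1.297×10^5 s ÷ 3600 s/hour = 36.0 hours.

t = 36.0 hours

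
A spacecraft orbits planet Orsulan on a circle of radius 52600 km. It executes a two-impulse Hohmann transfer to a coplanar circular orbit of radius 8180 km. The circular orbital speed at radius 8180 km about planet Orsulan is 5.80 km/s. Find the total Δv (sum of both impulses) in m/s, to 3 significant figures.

From the circular-orbit relation v² = μ/r at r = 8180 km: μ = v²r = (5.80)² × 8180 = 2.75175×10^5 km³/s².
Transfer-ellipse semi-major axis a_t = (r₁ + r₂)/2 = (52600 + 8180)/2 = 30390 km.
At r₁ the circular-orbit speed is v₁ = √(μ/r₁) = 2.28724 km/s.
Transfer-orbit speed at r₁ (vis-viva equation): v_a = √[μ(2/r₁ − 1/a_t)] = 1.18665 km/s.
First burn Δv₁ = |v_a − v₁| = 1.1006 km/s.
At r₂, v₂ = √(μ/r₂) = 5.8000 km/s.
Transfer-orbit speed at r₂: v_p = √[μ(2/r₂ − 1/a_t)] = 7.6305 km/s.
Second burn Δv₂ = |v₂ − v_p| = 1.8305 km/s.
Δv = Δv₁ + Δv₂ = 1.1006 + 1.8305 = 2.931 km/s.

Δv = 2930 m/s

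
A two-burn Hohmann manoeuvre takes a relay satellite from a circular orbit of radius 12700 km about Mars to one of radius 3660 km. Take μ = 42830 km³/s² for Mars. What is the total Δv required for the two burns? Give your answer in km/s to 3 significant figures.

The Hohmann ellipse has a_t = (r₁ + r₂)/2 = 8180 km.
Circular speed at r₁: v₁ = √(μ/r₁) = √(42830/12700) = 1.836 km/s.
On the transfer ellipse at r₁, vis-viva equation gives v_a = √[μ(2/r₁ − 1/a_t)] = 1.228 km/s.
First burn Δv₁ = |v_a − v₁| = 0.6080 km/s.
At r₂, v₂ = √(μ/r₂) = 3.4208 km/s.
Transfer-orbit speed at r₂: v_p = √[μ(2/r₂ − 1/a_t)] = 4.2624 km/s.
Second burn Δv₂ = |v₂ − v_p| = 0.8416 km/s.
Total Δv = Δv₁ + Δv₂ = 1.450 km/s.

Δv = 1.45 km/s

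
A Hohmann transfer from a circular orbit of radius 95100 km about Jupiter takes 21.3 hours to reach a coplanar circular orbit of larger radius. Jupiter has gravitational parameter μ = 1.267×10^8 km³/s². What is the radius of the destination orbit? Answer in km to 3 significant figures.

Transfer time t = 21.3 hours = 76680 s, and t = π√(a_t³/μ).
So a_t = (μ t²/π²)^(1/3) = (1.267×10^8 × (76680)² / π²)^(1/3) = 4.2262×10^5 km.
Since a_t = (r₁ + r₂)/2, r₂ = 2a_t − r₁ = 2×4.2262×10^5 − 95100 = 7.5014×10^5 km.

r₂ = 7.50×10^5 km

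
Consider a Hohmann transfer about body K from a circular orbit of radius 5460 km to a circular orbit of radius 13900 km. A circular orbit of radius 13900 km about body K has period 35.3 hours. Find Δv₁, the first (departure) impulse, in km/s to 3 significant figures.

Δv₁ = 0.217 km/s

From Kepler's third law T² = 4π²r³/μ at r = 13900 km, T = 35.3 hours = 35.3 × 3600 s = 1.2708×10^5 s: μ = 4π²r³/T² = 6565.23 km³/s².
Semi-major axis of the transfer orbit: a_t = (5460 + 13900)/2 = 9680 km.
On the circular orbit at r = 5460 km, v_c = √(μ/r) = 1.09655 km/s.
Vis-viva on the transfer ellipse at r = 5460 km gives v_t = √[μ(2/r − 1/a_t)] = 1.31401 km/s.
Δv₁ = |v_t − v_c| = |1.31401 − 1.09655| = 0.2175 km/s.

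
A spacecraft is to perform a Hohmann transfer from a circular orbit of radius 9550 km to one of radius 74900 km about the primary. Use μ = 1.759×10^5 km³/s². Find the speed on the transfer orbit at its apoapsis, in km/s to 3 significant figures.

The Hohmann ellipse has a_t = (r₁ + r₂)/2 = 42225 km.
The apoapsis of the transfer ellipse is at r = 74900 km.
Vis-viva: v = √[μ(2/r − 1/a_t)] = √[1.759×10^5 × (2/74900 − 1/42225)] = 0.7288 km/s.

v = 0.729 km/s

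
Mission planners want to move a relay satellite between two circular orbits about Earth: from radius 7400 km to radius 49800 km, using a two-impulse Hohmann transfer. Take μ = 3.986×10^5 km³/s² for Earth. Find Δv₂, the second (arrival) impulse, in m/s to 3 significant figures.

Transfer-ellipse semi-major axis a_t = (r₁ + r₂)/2 = (7400 + 49800)/2 = 28600 km.
Circular speed at r = 49800 km: v_c = √(μ/r) = 2.829 km/s.
Vis-viva on the transfer ellipse at r = 49800 km gives v_t = √[μ(2/r − 1/a_t)] = 1.439 km/s.
Δv₂ = |v_t − v_c| = |1.439 − 2.829| = 1.390 km/s.

Δv₂ = 1390 m/s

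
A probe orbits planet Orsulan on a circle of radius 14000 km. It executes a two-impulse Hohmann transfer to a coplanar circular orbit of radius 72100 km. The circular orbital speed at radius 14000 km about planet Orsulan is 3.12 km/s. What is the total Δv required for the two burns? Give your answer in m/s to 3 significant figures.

From the circular-orbit relation v² = μ/r at r = 14000 km: μ = v²r = (3.12)² × 14000 = 1.36282×10^5 km³/s².
Semi-major axis of the transfer orbit: a_t = (14000 + 72100)/2 = 43050 km.
At r₁ the circular-orbit speed is v₁ = √(μ/r₁) = 3.12000 km/s.
Transfer-orbit speed at r₁ (vis-viva): v_p = √[μ(2/r₁ − 1/a_t)] = 4.03771 km/s.
First burn Δv₁ = |v_p − v₁| = 0.91771 km/s.
At r₂, v₂ = √(μ/r₂) = 1.374836 km/s.
Transfer-orbit speed at r₂: v_a = √[μ(2/r₂ − 1/a_t)] = 0.7840223 km/s.
Second burn Δv₂ = |v₂ − v_a| = 0.59081 km/s.
Total Δv = Δv₁ + Δv₂ = 1.509 km/s.

Δv = 1510 m/s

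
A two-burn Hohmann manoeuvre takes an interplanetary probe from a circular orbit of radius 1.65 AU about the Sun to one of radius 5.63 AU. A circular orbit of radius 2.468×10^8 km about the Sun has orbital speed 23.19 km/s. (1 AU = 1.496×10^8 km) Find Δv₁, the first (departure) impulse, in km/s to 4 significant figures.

From the circular-orbit relation v² = μ/r at r = 2.468×10^8 km: μ = v²r = (23.19)² × 2.468×10^8 = 1.32723×10^11 km³/s².
In km: r₁ = 1.65 × 1.496×10^8 = 2.4684×10^8 km; r₂ = 5.63 × 1.496×10^8 = 8.42248×10^8 km.
Semi-major axis of the transfer orbit: a_t = (2.4684×10^8 + 8.42248×10^8)/2 = 5.44544×10^8 km.
Circular speed at r = 2.4684×10^8 km: v_c = √(μ/r) = 23.19 km/s.
Vis-viva on the transfer ellipse at r = 2.4684×10^8 km gives v_t = √[μ(2/r − 1/a_t)] = 28.84 km/s.
Δv₁ = |v_t − v_c| = |28.84 − 23.19| = 5.650 km/s.

Δv₁ = 5.650 km/s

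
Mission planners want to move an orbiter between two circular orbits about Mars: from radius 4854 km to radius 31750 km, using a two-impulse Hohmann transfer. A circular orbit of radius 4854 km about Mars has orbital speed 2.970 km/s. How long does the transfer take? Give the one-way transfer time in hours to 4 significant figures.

t = 10.44 hours

From the circular-orbit relation v² = μ/r at r = 4854 km: μ = v²r = (2.970)² × 4854 = 42816.6 km³/s².
Semi-major axis of the transfer orbit: a_t = (4854 + 31750)/2 = 18302 km.
Transfer time t = π√(a_t³/μ) = π√((18302)³ / 42816.6) = 37590 s.
Converting: 37590 s ÷ 3600 s/hour = 10.44 hours.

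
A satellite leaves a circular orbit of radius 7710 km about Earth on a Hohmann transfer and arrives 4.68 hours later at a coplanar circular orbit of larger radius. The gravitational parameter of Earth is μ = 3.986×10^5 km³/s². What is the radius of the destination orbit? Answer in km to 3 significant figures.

r₂ = 37400 km

Transfer time t = 4.68 hours = 16848 s, and t = π√(a_t³/μ).
So a_t = (μ t²/π²)^(1/3) = (3.986×10^5 × (16848)² / π²)^(1/3) = 22548 km.
Since a_t = (r₁ + r₂)/2, r₂ = 2a_t − r₁ = 2×22548 − 7710 = 37386 km.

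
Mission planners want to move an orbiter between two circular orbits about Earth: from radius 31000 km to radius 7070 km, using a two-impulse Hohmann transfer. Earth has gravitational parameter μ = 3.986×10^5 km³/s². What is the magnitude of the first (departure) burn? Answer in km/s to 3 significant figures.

Semi-major axis of the transfer orbit: a_t = (31000 + 7070)/2 = 19035 km.
On the circular orbit at r = 31000 km, v_c = √(μ/r) = 3.5858 km/s.
Vis-viva on the transfer ellipse at r = 31000 km gives v_t = √[μ(2/r − 1/a_t)] = 2.1854 km/s.
Δv₁ = |v_t − v_c| = |2.1854 − 3.5858| = 1.400 km/s.

Δv₁ = 1.40 km/s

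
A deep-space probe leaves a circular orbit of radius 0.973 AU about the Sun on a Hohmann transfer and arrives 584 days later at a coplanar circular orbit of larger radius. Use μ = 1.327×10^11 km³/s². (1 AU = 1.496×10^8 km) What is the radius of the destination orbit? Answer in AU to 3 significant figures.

In km: r₁ = 0.973 × 1.496×10^8 = 1.455608×10^8 km.
Transfer time t = 584 days = 5.04576×10^7 s, and t = π√(a_t³/μ).
So a_t = (μ t²/π²)^(1/3) = (1.327×10^11 × (5.04576×10^7)² / π²)^(1/3) = 3.2469×10^8 km.
Since a_t = (r₁ + r₂)/2, r₂ = 2a_t − r₁ = 2×3.2469×10^8 − 1.455608×10^8 = 5.038192×10^8 km.
In AU: r₂ = 5.038192×10^8 / 1.496×10^8 = 3.37 AU.

r₂ = 3.37 AU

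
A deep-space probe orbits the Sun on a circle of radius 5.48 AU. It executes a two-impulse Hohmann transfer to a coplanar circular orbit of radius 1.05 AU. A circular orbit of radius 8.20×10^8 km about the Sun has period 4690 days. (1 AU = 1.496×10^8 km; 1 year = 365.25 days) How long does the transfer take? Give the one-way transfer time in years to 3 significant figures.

t = 2.95 years

From Kepler's third law T² = 4π²r³/μ at r = 8.20×10^8 km, T = 4690 days = 4690 × 86400 s = 4.05216×10^8 s: μ = 4π²r³/T² = 1.32565×10^11 km³/s².
In km: r₁ = 5.48 × 1.496×10^8 = 8.19808×10^8 km; r₂ = 1.05 × 1.496×10^8 = 1.5708×10^8 km.
Transfer-ellipse semi-major axis a_t = (r₁ + r₂)/2 = (8.19808×10^8 + 1.5708×10^8)/2 = 4.88444×10^8 km.
Transfer time t = π√(a_t³/μ) = π√((4.88444×10^8)³ / 1.32565×10^11) = 9.314×10^7 s.
Converting: 9.314×10^7 s ÷ 3.15576×10^7 s/year (365.25 × 86400) = 2.95 years.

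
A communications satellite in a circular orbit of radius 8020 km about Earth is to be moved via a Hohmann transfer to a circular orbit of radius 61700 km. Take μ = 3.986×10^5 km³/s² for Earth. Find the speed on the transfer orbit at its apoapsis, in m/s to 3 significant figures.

v = 1220 m/s

Transfer-ellipse semi-major axis a_t = (r₁ + r₂)/2 = (8020 + 61700)/2 = 34860 km.
The apoapsis of the transfer ellipse is at r = 61700 km.
Vis-viva: v = √[μ(2/r − 1/a_t)] = √[3.986×10^5 × (2/61700 − 1/34860)] = 1.219 km/s.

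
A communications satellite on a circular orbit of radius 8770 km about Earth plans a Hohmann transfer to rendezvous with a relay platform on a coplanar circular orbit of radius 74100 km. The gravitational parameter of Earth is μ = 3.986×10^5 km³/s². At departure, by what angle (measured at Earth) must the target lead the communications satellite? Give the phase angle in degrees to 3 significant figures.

The Hohmann ellipse has a_t = (r₁ + r₂)/2 = 41435 km.
Transfer time t = π√(a_t³/μ) = 41969 s.
Target angular speed ω₂ = √(μ/r₂³) = 3.1300×10^-5 rad/s.
Angle swept by the target during transfer: ω₂·t = 1.31363 rad = 75.27°.
Arrival is 180° from departure on the ellipse, so φ = 180° − 75.27° = 105°.

φ = 105°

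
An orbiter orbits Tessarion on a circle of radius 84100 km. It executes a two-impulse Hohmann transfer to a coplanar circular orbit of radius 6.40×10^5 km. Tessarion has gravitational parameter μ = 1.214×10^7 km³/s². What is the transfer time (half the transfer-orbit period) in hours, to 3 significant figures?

Transfer-ellipse semi-major axis a_t = (r₁ + r₂)/2 = (84100 + 6.400×10^5)/2 = 3.6205×10^5 km.
By Kepler's third law the transfer-orbit period is T = 2π√(a_t³/μ), so t = T/2 = 1.964×10^5 s.
Converting: 1.964×10^5 s ÷ 3600 s/hour = 54.6 hours.

t = 54.6 hours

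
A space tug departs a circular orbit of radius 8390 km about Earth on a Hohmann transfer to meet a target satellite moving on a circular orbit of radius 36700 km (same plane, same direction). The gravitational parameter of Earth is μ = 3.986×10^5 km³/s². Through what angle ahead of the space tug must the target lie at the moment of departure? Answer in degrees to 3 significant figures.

φ = 93.3°

Semi-major axis of the transfer orbit: a_t = (8390 + 36700)/2 = 22545 km.
The half-period of the transfer ellipse is t = π√(a_t³/μ) = 16844 s.
The target's mean motion on its circular orbit is ω₂ = √(μ/r₂³) = 8.9799×10^-5 rad/s.
Angle swept by the target during transfer: ω₂·t = 1.5126 rad = 86.67°.
The space tug traverses 180° on the transfer ellipse, so the target must lead by 180° − 86.67° = 93.3°.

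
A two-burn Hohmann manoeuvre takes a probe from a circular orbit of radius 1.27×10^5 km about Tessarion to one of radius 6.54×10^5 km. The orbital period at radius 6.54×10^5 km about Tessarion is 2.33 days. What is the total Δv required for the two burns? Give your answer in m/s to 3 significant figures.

Δv = 22400 m/s

From Kepler's third law T² = 4π²r³/μ at r = 6.54×10^5 km, T = 2.33 days = 2.33 × 86400 s = 2.01312×10^5 s: μ = 4π²r³/T² = 2.72492×10^8 km³/s².
Transfer-ellipse semi-major axis a_t = (r₁ + r₂)/2 = (1.270×10^5 + 6.540×10^5)/2 = 3.905×10^5 km.
At r₁ the circular-orbit speed is v₁ = √(μ/r₁) = 46.321 km/s.
On the transfer ellipse at r₁, v² = μ(2/r − 1/a) gives v_p = √[μ(2/r₁ − 1/a_t)] = 59.945 km/s.
First burn Δv₁ = |v_p − v₁| = 13.624 km/s.
Circular speed at r₂: v₂ = √(μ/r₂) = 20.4121 km/s.
Transfer-orbit speed at r₂: v_a = √[μ(2/r₂ − 1/a_t)] = 11.6407 km/s.
Second burn Δv₂ = |v₂ − v_a| = 8.7714 km/s.
Total Δv = Δv₁ + Δv₂ = 22.40 km/s.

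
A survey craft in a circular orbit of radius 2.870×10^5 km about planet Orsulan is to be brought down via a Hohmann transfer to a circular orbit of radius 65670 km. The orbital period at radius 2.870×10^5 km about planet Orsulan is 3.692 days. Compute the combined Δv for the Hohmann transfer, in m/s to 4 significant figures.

From Kepler's third law T² = 4π²r³/μ at r = 2.870×10^5 km, T = 3.692 days = 3.692 × 86400 s = 3.189888×10^5 s: μ = 4π²r³/T² = 9.17180×10^6 km³/s².
The Hohmann ellipse has a_t = (r₁ + r₂)/2 = 1.76335×10^5 km.
Circular speed at r₁: v₁ = √(μ/r₁) = √(9.17180×10^6/2.870×10^5) = 5.653 km/s.
Transfer-orbit speed at r₁ (vis-viva): v_a = √[μ(2/r₁ − 1/a_t)] = 3.450 km/s.
First burn Δv₁ = |v_a − v₁| = 2.203 km/s.
Circular speed at r₂: v₂ = √(μ/r₂) = 11.818 km/s.
Transfer-orbit speed at r₂: v_p = √[μ(2/r₂ − 1/a_t)] = 15.077 km/s.
Second burn Δv₂ = |v₂ − v_p| = 3.259 km/s.
Total Δv = Δv₁ + Δv₂ = 5.462 km/s.

Δv = 5462 m/s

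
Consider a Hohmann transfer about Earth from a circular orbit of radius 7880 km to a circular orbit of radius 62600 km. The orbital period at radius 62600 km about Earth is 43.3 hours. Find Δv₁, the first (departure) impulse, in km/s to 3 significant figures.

From Kepler's third law T² = 4π²r³/μ at r = 62600 km, T = 43.3 hours = 43.3 × 3600 s = 1.5588×10^5 s: μ = 4π²r³/T² = 3.98568×10^5 km³/s².
Transfer-ellipse semi-major axis a_t = (r₁ + r₂)/2 = (7880 + 62600)/2 = 35240 km.
On the circular orbit at r = 7880 km, v_c = √(μ/r) = 7.112 km/s.
Transfer-orbit speed at the same r (vis-viva, a = a_t): v_t = √[μ(2/r − 1/a_t)] = 9.479 km/s.
Δv₁ = |v_t − v_c| = |9.479 − 7.112| = 2.367 km/s.

Δv₁ = 2.37 km/s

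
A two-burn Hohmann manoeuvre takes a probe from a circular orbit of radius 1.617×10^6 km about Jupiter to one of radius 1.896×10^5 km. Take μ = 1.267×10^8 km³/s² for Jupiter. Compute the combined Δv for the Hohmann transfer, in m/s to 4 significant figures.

The Hohmann ellipse has a_t = (r₁ + r₂)/2 = 9.033×10^5 km.
Circular speed at r₁: v₁ = √(μ/r₁) = √(1.267×10^8/1.617×10^6) = 8.8518 km/s.
On the transfer ellipse at r₁, v² = μ(2/r − 1/a) gives v_a = √[μ(2/r₁ − 1/a_t)] = 4.0554 km/s.
First burn Δv₁ = |v_a − v₁| = 4.796 km/s.
At r₂, v₂ = √(μ/r₂) = 25.851 km/s.
Transfer-orbit speed at r₂: v_p = √[μ(2/r₂ − 1/a_t)] = 34.587 km/s.
Second burn Δv₂ = |v₂ − v_p| = 8.736 km/s.
Total Δv = Δv₁ + Δv₂ = 13.53 km/s.

Δv = 13530 m/s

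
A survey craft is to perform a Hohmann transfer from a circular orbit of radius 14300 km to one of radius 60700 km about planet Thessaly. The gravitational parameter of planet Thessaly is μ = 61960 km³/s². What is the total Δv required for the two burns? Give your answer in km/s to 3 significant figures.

Δv = 0.953 km/s

Semi-major axis of the transfer orbit: a_t = (14300 + 60700)/2 = 37500 km.
At r₁ the circular-orbit speed is v₁ = √(μ/r₁) = 2.081554 km/s.
On the transfer ellipse at r₁, vis-viva equation gives v_p = √[μ(2/r₁ − 1/a_t)] = 2.648295 km/s.
First burn Δv₁ = |v_p − v₁| = 0.56674 km/s.
At r₂, v₂ = √(μ/r₂) = 1.01033 km/s.
Transfer-orbit speed at r₂: v_a = √[μ(2/r₂ − 1/a_t)] = 0.623898 km/s.
Second burn Δv₂ = |v₂ − v_a| = 0.38643 km/s.
Total Δv = Δv₁ + Δv₂ = 0.9532 km/s.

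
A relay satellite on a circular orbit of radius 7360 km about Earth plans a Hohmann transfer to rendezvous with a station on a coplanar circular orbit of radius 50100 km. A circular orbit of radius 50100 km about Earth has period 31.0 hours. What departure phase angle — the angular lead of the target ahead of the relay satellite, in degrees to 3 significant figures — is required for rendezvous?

From Kepler's third law T² = 4π²r³/μ at r = 50100 km, T = 31.0 hours = 31.0 × 3600 s = 1.116×10^5 s: μ = 4π²r³/T² = 3.98607×10^5 km³/s².
The Hohmann ellipse has a_t = (r₁ + r₂)/2 = 28730 km.
Transfer time t = π√(a_t³/μ) = 24232 s.
Target angular speed ω₂ = √(μ/r₂³) = 5.6301×10^-5 rad/s.
Angle swept by the target during transfer: ω₂·t = 1.3643 rad = 78.17°.
The relay satellite traverses 180° on the transfer ellipse, so the target must lead by 180° − 78.17° = 102°.

φ = 102°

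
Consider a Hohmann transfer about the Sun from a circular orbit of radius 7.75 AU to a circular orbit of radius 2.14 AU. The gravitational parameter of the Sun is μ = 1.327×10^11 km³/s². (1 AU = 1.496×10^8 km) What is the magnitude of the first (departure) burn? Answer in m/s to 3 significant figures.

In km: r₁ = 7.75 × 1.496×10^8 = 1.1594×10^9 km; r₂ = 2.14 × 1.496×10^8 = 3.20144×10^8 km.
Transfer-ellipse semi-major axis a_t = (r₁ + r₂)/2 = (1.1594×10^9 + 3.20144×10^8)/2 = 7.39772×10^8 km.
On the circular orbit at r = 1.1594×10^9 km, v_c = √(μ/r) = 10.6984 km/s.
Vis-viva on the transfer ellipse at r = 1.1594×10^9 km gives v_t = √[μ(2/r − 1/a_t)] = 7.03789 km/s.
Δv₁ = |v_t − v_c| = |7.03789 − 10.6984| = 3.661 km/s.

Δv₁ = 3660 m/s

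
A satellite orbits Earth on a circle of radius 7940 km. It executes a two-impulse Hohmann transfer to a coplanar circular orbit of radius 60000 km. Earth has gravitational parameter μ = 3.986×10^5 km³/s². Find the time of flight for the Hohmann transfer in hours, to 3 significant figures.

Semi-major axis of the transfer orbit: a_t = (7940 + 60000)/2 = 33970 km.
By Kepler's third law the transfer-orbit period is T = 2π√(a_t³/μ), so t = T/2 = 31150 s.
Converting: 31150 s ÷ 3600 s/hour = 8.65 hours.

t = 8.65 hours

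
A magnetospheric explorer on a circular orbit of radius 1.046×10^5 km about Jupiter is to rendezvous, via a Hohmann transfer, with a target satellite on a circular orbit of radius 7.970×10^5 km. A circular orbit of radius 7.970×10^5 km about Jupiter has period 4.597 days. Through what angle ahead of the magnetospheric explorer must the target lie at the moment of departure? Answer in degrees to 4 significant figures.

From Kepler's third law T² = 4π²r³/μ at r = 7.970×10^5 km, T = 4.597 days = 4.597 × 86400 s = 3.971808×10^5 s: μ = 4π²r³/T² = 1.26695×10^8 km³/s².
Transfer-ellipse semi-major axis a_t = (r₁ + r₂)/2 = (1.046×10^5 + 7.970×10^5)/2 = 4.508×10^5 km.
The half-period of the transfer ellipse is t = π√(a_t³/μ) = 84479 s.
The target's mean motion on its circular orbit is ω₂ = √(μ/r₂³) = 1.5819×10^-5 rad/s.
Angle swept by the target during transfer: ω₂·t = 1.3364 rad = 76.57°.
The magnetospheric explorer traverses 180° on the transfer ellipse, so the target must lead by 180° − 76.57° = 103.4°.

φ = 103.4°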